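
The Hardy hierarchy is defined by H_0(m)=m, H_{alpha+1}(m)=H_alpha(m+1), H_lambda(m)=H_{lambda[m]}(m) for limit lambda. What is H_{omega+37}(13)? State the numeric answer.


H_{omega+37}(13):
Unwind the 37 successor steps: H_{omega+37}(13) = H_omega(13+37) = H_omega(50).
H_omega(m) = H_m(m) = m + m = 2m.
Result = 2 * 50 = 100

100


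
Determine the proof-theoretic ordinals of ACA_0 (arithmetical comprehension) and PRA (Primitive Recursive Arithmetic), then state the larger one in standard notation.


Proof-theoretic ordinal of ACA_0 (arithmetical comprehension): epsilon_0
Proof-theoretic ordinal of PRA (Primitive Recursive Arithmetic): omega^omega
Comparing: omega^omega < epsilon_0.
The larger ordinal is epsilon_0 (from ACA_0 (arithmetical comprehension)).

epsilon_0


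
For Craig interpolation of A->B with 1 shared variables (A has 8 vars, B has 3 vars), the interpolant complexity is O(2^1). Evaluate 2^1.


Shared atoms = 1
Craig interpolant size bound = 2^1
= 2

2


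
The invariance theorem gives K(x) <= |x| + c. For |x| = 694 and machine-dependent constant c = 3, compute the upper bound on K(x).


K(x) <= |x| + c = 694 + 3 = 697

697


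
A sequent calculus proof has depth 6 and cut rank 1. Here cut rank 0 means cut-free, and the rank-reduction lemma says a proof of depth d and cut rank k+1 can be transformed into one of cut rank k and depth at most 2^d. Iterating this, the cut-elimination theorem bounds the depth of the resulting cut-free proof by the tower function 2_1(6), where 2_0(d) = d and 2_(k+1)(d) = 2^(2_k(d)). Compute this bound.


Each rank reduction sends depth d to at most 2^d; cut rank r needs r reductions.
2_0(6) = 6
2_1(6) = 2^6 = 64
Cut-free depth bound = 64

64


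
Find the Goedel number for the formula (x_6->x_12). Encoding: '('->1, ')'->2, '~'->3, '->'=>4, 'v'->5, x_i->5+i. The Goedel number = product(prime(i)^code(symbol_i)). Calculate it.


Formula: (x_6->x_12)
Symbol codes: [1, 11, 4, 17, 2]
Primes: [2, 3, 5, 7, 11]
p_1^1 = 2^1 = 2
p_2^11 = 3^11 = 177147
p_3^4 = 5^4 = 625
p_4^17 = 7^17 = 232630513987207
p_5^2 = 11^2 = 121
Product = 6232981896270378462386250

6232981896270378462386250


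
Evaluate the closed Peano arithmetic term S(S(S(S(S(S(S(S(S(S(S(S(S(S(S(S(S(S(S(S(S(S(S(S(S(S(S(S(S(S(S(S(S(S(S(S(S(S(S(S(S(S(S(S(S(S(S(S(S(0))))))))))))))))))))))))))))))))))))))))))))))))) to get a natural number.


Counting successors applied to 0:
49 applications of S to 0 = 49

49


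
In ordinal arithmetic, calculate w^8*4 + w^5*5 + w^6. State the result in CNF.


Ordinal addition (w^8*4 + w^5*5) + w^6:
alpha's leading term has exponent 8 > beta's exponent 6, so it survives.
alpha's tail term has exponent 5 < beta's exponent 6, so it is absorbed by beta.
In ordinal addition, any term followed by a strictly larger-exponent term is absorbed.
Result = w^8*4 + w^6

w^8*4 + w^6


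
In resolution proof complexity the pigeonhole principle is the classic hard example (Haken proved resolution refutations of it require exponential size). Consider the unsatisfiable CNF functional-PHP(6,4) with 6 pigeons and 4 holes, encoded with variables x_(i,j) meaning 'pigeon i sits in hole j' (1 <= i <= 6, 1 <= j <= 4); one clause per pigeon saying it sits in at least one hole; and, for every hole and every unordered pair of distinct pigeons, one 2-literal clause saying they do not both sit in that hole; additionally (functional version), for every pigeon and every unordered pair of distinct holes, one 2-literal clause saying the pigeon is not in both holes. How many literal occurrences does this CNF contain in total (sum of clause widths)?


functional-PHP(6,4): 6 pigeons, 4 holes, 6*4 = 24 variables.
- pigeon clauses: one per pigeon -> 6 clauses of width 4 -> 24 literals
- hole clauses: 4 holes * C(6,2) = 4 * 15 -> 60 clauses of width 2 -> 120 literals
- functional clauses: 6 pigeons * C(4,2) = 6 * 6 -> 36 clauses of width 2 -> 72 literals
Total literal occurrences = 24 + 120 + 72 = 216

216


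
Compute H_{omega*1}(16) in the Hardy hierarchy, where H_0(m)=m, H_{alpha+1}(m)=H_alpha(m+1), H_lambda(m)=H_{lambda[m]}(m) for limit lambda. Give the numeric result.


H_{omega*1}(16):
For the Hardy hierarchy, H_{omega*k}(n) = 2^k * n.
2^1 = 2.
2 * 16 = 32

32


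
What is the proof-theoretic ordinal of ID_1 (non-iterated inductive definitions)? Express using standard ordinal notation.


The proof-theoretic ordinal of ID_1 (non-iterated inductive definitions) is a standard result in ordinal analysis.
This ordinal is the supremum of order types of primitive recursive well-orderings
that the theory can prove to be well-ordered.
For ID_1 (non-iterated inductive definitions), the proof-theoretic ordinal is psi_0(epsilon_{Omega+1}).

psi_0(epsilon_{Omega+1})


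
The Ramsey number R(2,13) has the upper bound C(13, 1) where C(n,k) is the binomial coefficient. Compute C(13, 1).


R(2,13) <= C(2+13-2, 2-1) = C(13, 1)
C(13, 1) = 13! / (1! * 12!)
= 13

13


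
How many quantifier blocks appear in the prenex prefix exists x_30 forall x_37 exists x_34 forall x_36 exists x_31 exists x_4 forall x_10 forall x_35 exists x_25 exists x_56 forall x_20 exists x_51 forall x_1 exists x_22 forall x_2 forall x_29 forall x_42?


Alternations = 11.
Blocks = alternations + 1 = 12

12


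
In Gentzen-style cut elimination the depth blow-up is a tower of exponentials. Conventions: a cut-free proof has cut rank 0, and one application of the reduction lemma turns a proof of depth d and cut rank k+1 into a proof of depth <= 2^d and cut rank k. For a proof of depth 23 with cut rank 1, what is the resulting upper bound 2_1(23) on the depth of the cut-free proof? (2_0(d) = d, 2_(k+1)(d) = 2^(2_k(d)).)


Each rank reduction sends depth d to at most 2^d; cut rank r needs r reductions.
2_0(23) = 23
2_1(23) = 2^23 = 8388608
Cut-free depth bound = 8388608

8388608


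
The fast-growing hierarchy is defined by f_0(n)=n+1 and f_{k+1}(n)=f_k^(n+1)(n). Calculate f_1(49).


f_1(49) = f_0^50(49)
f_0 adds 1 each time, applied 50 times.
f_1(49) = 49 + 50 = 99

99


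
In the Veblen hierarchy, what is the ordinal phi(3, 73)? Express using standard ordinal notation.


phi(3, 73):
phi(3, beta) = eta_beta (the beta-th eta number, fixed point of zeta).
phi(3, 73) = eta_73

eta_73


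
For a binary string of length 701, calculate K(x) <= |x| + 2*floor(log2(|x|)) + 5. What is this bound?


floor(log2(701)) = 9
2 * 9 = 18
K(x) <= 701 + 18 + 5 = 724

724


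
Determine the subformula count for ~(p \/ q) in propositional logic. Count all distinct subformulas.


Formula: ~(p \/ q)
Subformulas found:
  1. p
  2. q
  3. (p \/ q)
  4. ~(p \/ q)
Total distinct subformulas = 4

4


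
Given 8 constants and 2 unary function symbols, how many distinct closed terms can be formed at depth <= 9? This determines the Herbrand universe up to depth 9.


Herbrand terms by depth:
Depth 0: 8 constants
Depth 1: 16 new terms (running total: 24)
Depth 2: 32 new terms (running total: 56)
Depth 3: 64 new terms (running total: 120)
Depth 4: 128 new terms (running total: 248)
Depth 5: 256 new terms (running total: 504)
Depth 6: 512 new terms (running total: 1016)
Depth 7: 1024 new terms (running total: 2040)
Depth 8: 2048 new terms (running total: 4088)
Depth 9: 4096 new terms (running total: 8184)
Total distinct ground terms = 8184

8184


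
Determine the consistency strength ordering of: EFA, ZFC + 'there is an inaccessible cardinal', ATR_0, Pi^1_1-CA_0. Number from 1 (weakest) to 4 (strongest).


Ordering by consistency strength:
1. EFA
2. ATR_0
3. Pi^1_1-CA_0
4. ZFC + 'there is an inaccessible cardinal'


EFA=1, ZFC + 'there is an inaccessible cardinal'=4, ATR_0=2, Pi^1_1-CA_0=3


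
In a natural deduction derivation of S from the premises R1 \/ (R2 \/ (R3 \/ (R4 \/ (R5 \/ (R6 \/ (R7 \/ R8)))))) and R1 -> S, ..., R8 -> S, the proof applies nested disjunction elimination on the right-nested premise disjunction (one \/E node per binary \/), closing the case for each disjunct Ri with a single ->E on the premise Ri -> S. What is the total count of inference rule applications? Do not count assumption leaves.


The premise R1 \/ (R2 \/ (R3 \/ (R4 \/ (R5 \/ (R6 \/ (R7 \/ R8)))))) contains 8 disjuncts, hence 7 binary \/ connectives.
- Each binary \/ is eliminated once: 7 \/E nodes.
- Each of the 8 cases Ri derives S by one ->E with Ri -> S: 8 ->E nodes.
Total = 7 + 8 = 15

15


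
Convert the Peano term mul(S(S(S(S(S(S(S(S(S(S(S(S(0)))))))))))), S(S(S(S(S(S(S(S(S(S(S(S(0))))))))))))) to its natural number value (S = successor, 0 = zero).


mul(S^12(0), S^12(0)):
S^12(0) = 12
S^12(0) = 12
12 * 12 = 144

144


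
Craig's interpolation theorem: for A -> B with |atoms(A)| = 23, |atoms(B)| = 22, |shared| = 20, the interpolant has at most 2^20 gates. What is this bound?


Shared atoms = 20
Craig interpolant size bound = 2^20
= 1048576

1048576


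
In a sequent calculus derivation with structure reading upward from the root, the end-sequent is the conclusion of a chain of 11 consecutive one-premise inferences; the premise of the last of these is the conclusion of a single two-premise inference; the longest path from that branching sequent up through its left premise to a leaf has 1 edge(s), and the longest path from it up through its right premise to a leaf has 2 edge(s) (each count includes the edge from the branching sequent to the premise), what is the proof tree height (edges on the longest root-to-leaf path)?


Longest path through the left premise: 1 edges (measured from the branching sequent)
Longest path through the right premise: 2 edges
Height of the subtree rooted at the branching sequent: max(1, 2) = 2
The branching sequent sits 11 edges above the root (the chain of one-premise inferences), so height = 2 + 11 = 13

13


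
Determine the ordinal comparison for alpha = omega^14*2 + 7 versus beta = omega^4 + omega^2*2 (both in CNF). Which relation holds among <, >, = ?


Compare term by term from highest exponent:
alpha = omega^14*2 + 7
beta = omega^4 + omega^2*2
Term 1: alpha has omega^14*2, beta has omega^4*1
Term 2: alpha has omega^0*7, beta has omega^2*2
Result: alpha > beta

alpha > beta


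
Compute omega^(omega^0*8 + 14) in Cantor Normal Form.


omega^(omega^0*8 + 14):
omega^0 = 1, so the exponent is 8 + 14 = 22 (finite ordinal addition).
Result = omega^22, already a single CNF term.

omega^22


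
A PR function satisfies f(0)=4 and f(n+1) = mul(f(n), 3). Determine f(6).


f(0) = 4
f(1) = mul(f(0), 3) = mul(4, 3) = 12
f(2) = mul(f(1), 3) = mul(12, 3) = 36
f(3) = mul(f(2), 3) = mul(36, 3) = 108
f(4) = mul(f(3), 3) = mul(108, 3) = 324
f(5) = mul(f(4), 3) = mul(324, 3) = 972
f(6) = mul(f(5), 3) = mul(972, 3) = 2916


2916


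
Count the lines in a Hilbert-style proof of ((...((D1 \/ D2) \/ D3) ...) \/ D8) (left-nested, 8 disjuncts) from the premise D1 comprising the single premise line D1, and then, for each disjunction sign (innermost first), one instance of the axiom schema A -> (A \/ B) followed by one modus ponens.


Building the left-nested 8-ary disjunction from D1:
- 1 premise line (D1)
- 8 disjuncts means 7 disjunction signs; each needs 1 axiom instance + 1 MP = 2 lines: 2 * 7 = 14
Total = 1 + 14 = 15 lines.

15


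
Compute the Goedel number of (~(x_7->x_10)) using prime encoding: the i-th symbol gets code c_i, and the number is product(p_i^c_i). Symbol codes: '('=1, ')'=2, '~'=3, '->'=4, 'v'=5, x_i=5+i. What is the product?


Formula: (~(x_7->x_10))
Symbol codes: [1, 3, 1, 12, 4, 15, 2, 2]
Primes: [2, 3, 5, 7, 11, 13, 17, 19]
p_1^1 = 2^1 = 2
p_2^3 = 3^3 = 27
p_3^1 = 5^1 = 5
p_4^12 = 7^12 = 13841287201
p_5^4 = 11^4 = 14641
p_6^15 = 13^15 = 51185893014090757
p_7^2 = 17^2 = 289
p_8^2 = 19^2 = 361
Product = 292190649785175212919032895755249914710

292190649785175212919032895755249914710


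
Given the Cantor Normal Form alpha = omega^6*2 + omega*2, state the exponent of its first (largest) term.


CNF: omega^6*2 + omega*2
The leading term is omega^6*2, which has exponent 6.

6


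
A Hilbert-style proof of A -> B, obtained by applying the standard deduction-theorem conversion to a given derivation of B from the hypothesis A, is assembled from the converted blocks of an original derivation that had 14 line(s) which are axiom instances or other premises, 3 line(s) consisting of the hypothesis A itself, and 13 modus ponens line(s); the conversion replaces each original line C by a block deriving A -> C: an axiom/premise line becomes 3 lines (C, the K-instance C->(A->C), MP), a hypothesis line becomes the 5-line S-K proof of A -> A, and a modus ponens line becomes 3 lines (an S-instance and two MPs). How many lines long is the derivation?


Deduction-theorem conversion, block by block:
- 14 axiom/premise lines -> 3 lines each = 42
- 3 hypothesis lines -> 5 lines each (identity proof A->A) = 15
- 13 MP lines -> 3 lines each (S-instance, MP, MP) = 39
Total = 42 + 15 + 39 = 96 lines.

96


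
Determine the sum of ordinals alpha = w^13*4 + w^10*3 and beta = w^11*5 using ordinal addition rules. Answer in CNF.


Ordinal addition (w^13*4 + w^10*3) + w^11*5:
alpha's leading term has exponent 13 > beta's exponent 11, so it survives.
alpha's tail term has exponent 10 < beta's exponent 11, so it is absorbed by beta.
In ordinal addition, any term followed by a strictly larger-exponent term is absorbed.
Result = w^13*4 + w^11*5

w^13*4 + w^11*5


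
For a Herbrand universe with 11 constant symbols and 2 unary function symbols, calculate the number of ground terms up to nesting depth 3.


Herbrand terms by depth:
Depth 0: 11 constants
Depth 1: 22 new terms (running total: 33)
Depth 2: 44 new terms (running total: 77)
Depth 3: 88 new terms (running total: 165)
Total distinct ground terms = 165

165


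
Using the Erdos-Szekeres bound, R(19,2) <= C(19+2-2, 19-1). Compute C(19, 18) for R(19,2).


R(19,2) <= C(19+2-2, 19-1) = C(19, 18)
C(19, 18) = 19! / (18! * 1!)
= 19

19


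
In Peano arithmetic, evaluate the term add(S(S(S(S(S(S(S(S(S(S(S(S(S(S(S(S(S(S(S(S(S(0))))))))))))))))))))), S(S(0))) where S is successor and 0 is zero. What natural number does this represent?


add(S^21(0), S^2(0)):
S^21(0) = 21
S^2(0) = 2
21 + 2 = 23

23


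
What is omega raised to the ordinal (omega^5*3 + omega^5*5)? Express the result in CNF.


omega^(omega^5*3 + omega^5*5):
Both terms of the exponent have the same exponent 5, so they merge: omega^5*3 + omega^5*5 = omega^5*(3+5) = omega^5*8.
omega raised to a CNF ordinal is a single CNF term: Result = omega^(omega^5*8)

omega^(omega^5*8)


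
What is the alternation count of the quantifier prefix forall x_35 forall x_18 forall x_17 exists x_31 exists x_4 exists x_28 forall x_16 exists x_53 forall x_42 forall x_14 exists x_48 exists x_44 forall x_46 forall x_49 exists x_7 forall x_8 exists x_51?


Walk the prefix and count type changes:
  position 1: forall -> forall
  position 2: forall -> forall
  position 3: forall -> exists <-- alternation
  position 4: exists -> exists
  position 5: exists -> exists
  position 6: exists -> forall <-- alternation
  position 7: forall -> exists <-- alternation
  position 8: exists -> forall <-- alternation
  position 9: forall -> forall
  position 10: forall -> exists <-- alternation
  position 11: exists -> exists
  position 12: exists -> forall <-- alternation
  position 13: forall -> forall
  position 14: forall -> exists <-- alternation
  position 15: exists -> forall <-- alternation
  position 16: forall -> exists <-- alternation
Total alternations = 9

9


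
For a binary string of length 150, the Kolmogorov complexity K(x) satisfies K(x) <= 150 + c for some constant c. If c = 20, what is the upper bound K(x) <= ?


K(x) <= |x| + c = 150 + 20 = 170

170


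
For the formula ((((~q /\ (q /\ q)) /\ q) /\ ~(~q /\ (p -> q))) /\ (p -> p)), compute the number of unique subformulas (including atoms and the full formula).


Formula: ((((~q /\ (q /\ q)) /\ q) /\ ~(~q /\ (p -> q))) /\ (p -> p))
Subformulas found:
  1. q
  2. p
  3. ~q
  4. (p -> p)
  5. (q /\ q)
  6. (p -> q)
  7. (~q /\ (p -> q))
  8. (~q /\ (q /\ q))
  9. ~(~q /\ (p -> q))
  10. ((~q /\ (q /\ q)) /\ q)
  11. (((~q /\ (q /\ q)) /\ q) /\ ~(~q /\ (p -> q)))
  12. ((((~q /\ (q /\ q)) /\ q) /\ ~(~q /\ (p -> q))) /\ (p -> p))
Total distinct subformulas = 12

12


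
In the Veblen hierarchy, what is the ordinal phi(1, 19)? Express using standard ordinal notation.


phi(1, 19):
phi(1, beta) = epsilon_beta (the beta-th epsilon number).
phi(1, 19) = epsilon_19

epsilon_19


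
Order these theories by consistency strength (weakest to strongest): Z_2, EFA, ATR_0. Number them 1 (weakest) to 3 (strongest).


Ordering by consistency strength:
1. EFA
2. ATR_0
3. Z_2


Z_2=3, EFA=1, ATR_0=2


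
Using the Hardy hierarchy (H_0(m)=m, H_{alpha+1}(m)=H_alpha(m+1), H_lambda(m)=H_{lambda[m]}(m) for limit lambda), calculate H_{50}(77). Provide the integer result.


H_50(77):
For finite ordinals k, H_k(n) = n + k (each successor step adds 1).
H_50(77) = 77 + 50 = 127

127


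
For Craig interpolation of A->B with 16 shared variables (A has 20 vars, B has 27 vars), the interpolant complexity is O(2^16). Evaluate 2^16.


Shared atoms = 16
Craig interpolant size bound = 2^16
= 65536

65536


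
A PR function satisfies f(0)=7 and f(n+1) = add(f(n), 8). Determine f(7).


f(0) = 7
f(1) = add(f(0), 8) = add(7, 8) = 15
f(2) = add(f(1), 8) = add(15, 8) = 23
f(3) = add(f(2), 8) = add(23, 8) = 31
f(4) = add(f(3), 8) = add(31, 8) = 39
f(5) = add(f(4), 8) = add(39, 8) = 47
f(6) = add(f(5), 8) = add(47, 8) = 55
f(7) = add(f(6), 8) = add(55, 8) = 63


63


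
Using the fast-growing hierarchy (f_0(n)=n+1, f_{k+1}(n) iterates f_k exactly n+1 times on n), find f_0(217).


f_0(217) = 217 + 1 = 218

218


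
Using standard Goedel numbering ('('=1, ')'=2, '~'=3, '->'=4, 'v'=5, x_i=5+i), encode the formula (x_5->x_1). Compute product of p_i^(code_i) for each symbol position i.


Formula: (x_5->x_1)
Symbol codes: [1, 10, 4, 6, 2]
Primes: [2, 3, 5, 7, 11]
p_1^1 = 2^1 = 2
p_2^10 = 3^10 = 59049
p_3^4 = 5^4 = 625
p_4^6 = 7^6 = 117649
p_5^2 = 11^2 = 121
Product = 1050742189901250

1050742189901250


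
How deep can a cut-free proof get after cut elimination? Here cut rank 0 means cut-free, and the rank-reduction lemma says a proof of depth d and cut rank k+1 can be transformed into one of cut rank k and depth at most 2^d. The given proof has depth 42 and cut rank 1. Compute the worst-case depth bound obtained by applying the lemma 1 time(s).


Each rank reduction sends depth d to at most 2^d; cut rank r needs r reductions.
2_0(42) = 42
2_1(42) = 2^42 = 4398046511104
Cut-free depth bound = 4398046511104

4398046511104


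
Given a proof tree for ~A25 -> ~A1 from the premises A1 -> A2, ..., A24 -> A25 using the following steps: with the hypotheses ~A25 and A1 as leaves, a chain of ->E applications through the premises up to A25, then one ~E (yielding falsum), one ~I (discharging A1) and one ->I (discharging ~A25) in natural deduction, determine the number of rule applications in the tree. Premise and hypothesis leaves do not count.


From hypothesis A1, 24 ->E steps along the 24 premises yield A25.
~E with hypothesis ~A25 gives falsum (1 node); ~I discharging A1 gives ~A1 (1 node); ->I discharging ~A25 gives the goal (1 node).
Total = 24 + 3 = 27 inference nodes.

27


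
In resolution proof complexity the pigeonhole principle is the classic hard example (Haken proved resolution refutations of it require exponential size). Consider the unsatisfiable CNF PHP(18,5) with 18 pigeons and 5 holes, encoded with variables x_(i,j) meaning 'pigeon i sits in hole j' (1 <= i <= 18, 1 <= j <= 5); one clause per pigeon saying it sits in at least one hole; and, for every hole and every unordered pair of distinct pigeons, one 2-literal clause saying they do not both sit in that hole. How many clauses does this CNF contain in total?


PHP(18,5): 18 pigeons, 5 holes, 18*5 = 90 variables.
- pigeon clauses: one per pigeon -> 18 clauses
- hole clauses: 5 holes * C(18,2) = 5 * 153 -> 765 clauses
Total clauses = 18 + 765 = 783

783


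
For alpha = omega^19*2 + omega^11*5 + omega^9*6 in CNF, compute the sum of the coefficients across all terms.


CNF: omega^19*2 + omega^11*5 + omega^9*6
Coefficients: 2 + 5 + 6 = 13

13


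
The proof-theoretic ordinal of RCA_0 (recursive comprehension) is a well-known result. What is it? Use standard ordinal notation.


The proof-theoretic ordinal of RCA_0 (recursive comprehension) is a standard result in ordinal analysis.
This ordinal is the supremum of order types of primitive recursive well-orderings
that the theory can prove to be well-ordered.
For RCA_0 (recursive comprehension), the proof-theoretic ordinal is omega^omega.

omega^omega


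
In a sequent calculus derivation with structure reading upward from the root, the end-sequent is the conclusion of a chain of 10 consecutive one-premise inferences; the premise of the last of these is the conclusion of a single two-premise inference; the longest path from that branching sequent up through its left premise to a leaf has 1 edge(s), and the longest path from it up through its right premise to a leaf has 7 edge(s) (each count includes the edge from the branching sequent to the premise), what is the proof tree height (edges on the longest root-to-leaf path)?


Longest path through the left premise: 1 edges (measured from the branching sequent)
Longest path through the right premise: 7 edges
Height of the subtree rooted at the branching sequent: max(1, 7) = 7
The branching sequent sits 10 edges above the root (the chain of one-premise inferences), so height = 7 + 10 = 17

17


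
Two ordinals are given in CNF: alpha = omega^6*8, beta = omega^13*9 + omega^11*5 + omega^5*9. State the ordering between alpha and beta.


Compare term by term from highest exponent:
alpha = omega^6*8
beta = omega^13*9 + omega^11*5 + omega^5*9
Term 1: alpha has omega^6*8, beta has omega^13*9
Term 2: alpha has omega^0*0, beta has omega^11*5
Term 3: alpha has omega^0*0, beta has omega^5*9
Result: alpha < beta

alpha < beta


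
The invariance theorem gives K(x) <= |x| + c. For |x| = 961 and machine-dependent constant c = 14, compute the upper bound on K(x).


K(x) <= |x| + c = 961 + 14 = 975

975


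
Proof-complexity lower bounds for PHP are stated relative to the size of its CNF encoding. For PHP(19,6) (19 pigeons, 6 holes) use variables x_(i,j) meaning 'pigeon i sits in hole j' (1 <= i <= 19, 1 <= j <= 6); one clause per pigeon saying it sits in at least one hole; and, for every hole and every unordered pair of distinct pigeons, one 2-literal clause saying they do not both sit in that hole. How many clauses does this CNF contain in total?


PHP(19,6): 19 pigeons, 6 holes, 19*6 = 114 variables.
- pigeon clauses: one per pigeon -> 19 clauses
- hole clauses: 6 holes * C(19,2) = 6 * 171 -> 1026 clauses
Total clauses = 19 + 1026 = 1045

1045


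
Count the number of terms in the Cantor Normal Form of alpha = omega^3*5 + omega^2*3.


CNF: omega^3*5 + omega^2*3
Count the summands separated by '+':
  term 1: omega^3*5
  term 2: omega^2*3
Total terms = 2

2


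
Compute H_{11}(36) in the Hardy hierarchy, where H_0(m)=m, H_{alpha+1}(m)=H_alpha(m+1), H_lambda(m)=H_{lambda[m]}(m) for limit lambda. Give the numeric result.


H_11(36):
For finite ordinals k, H_k(n) = n + k (each successor step adds 1).
H_11(36) = 36 + 11 = 47

47


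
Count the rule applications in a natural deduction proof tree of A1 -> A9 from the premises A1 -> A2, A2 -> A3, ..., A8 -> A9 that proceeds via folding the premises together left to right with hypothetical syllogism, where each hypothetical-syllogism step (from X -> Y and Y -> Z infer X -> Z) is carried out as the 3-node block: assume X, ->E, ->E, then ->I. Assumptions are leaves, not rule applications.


There are 8 premises in the chain. The first HS step combines premises 1 and 2; each further premise needs one more HS step.
So 8 premises require 8 - 1 = 7 hypothetical-syllogism steps.
Each HS step uses 3 inference nodes (->E, ->E, ->I).
7 * 3 = 21 total inference nodes.

21


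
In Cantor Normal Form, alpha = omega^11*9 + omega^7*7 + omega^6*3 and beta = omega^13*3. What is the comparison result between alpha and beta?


Compare term by term from highest exponent:
alpha = omega^11*9 + omega^7*7 + omega^6*3
beta = omega^13*3
Term 1: alpha has omega^11*9, beta has omega^13*3
Term 2: alpha has omega^7*7, beta has omega^0*0
Term 3: alpha has omega^6*3, beta has omega^0*0
Result: alpha < beta

alpha < beta


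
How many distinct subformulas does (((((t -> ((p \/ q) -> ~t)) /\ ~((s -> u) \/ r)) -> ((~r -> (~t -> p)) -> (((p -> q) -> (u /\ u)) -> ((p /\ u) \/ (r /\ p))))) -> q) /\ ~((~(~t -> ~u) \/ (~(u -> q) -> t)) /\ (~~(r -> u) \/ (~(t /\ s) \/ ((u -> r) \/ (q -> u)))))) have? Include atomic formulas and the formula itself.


Formula: (((((t -> ((p \/ q) -> ~t)) /\ ~((s -> u) \/ r)) -> ((~r -> (~t -> p)) -> (((p -> q) -> (u /\ u)) -> ((p /\ u) \/ (r /\ p))))) -> q) /\ ~((~(~t -> ~u) \/ (~(u -> q) -> t)) /\ (~~(r -> u) \/ (~(t /\ s) \/ ((u -> r) \/ (q -> u))))))
Subformulas found:
  1. r
  2. p
  3. q
  4. u
  5. s
  6. t
  7. ~t
  8. ~u
  9. ~r
  10. (p /\ u)
  11. (u -> q)
  12. (r /\ p)
  13. (s -> u)
  14. (q -> u)
  15. (r -> u)
  16. (p -> q)
  17. (u /\ u)
  18. (t /\ s)
  19. (u -> r)
  20. (p \/ q)
  21. ~(u -> q)
  22. ~(r -> u)
  23. (~t -> p)
  24. ~(t /\ s)
  25. ~~(r -> u)
  26. (~t -> ~u)
  27. ~(~t -> ~u)
  28. ((s -> u) \/ r)
  29. ((p \/ q) -> ~t)
  30. ~((s -> u) \/ r)
  31. (~(u -> q) -> t)
  32. (~r -> (~t -> p))
  33. ((u -> r) \/ (q -> u))
  34. ((p -> q) -> (u /\ u))
  35. ((p /\ u) \/ (r /\ p))
  36. (t -> ((p \/ q) -> ~t))
  37. (~(~t -> ~u) \/ (~(u -> q) -> t))
  38. (~(t /\ s) \/ ((u -> r) \/ (q -> u)))
  39. ((t -> ((p \/ q) -> ~t)) /\ ~((s -> u) \/ r))
  40. (((p -> q) -> (u /\ u)) -> ((p /\ u) \/ (r /\ p)))
  41. (~~(r -> u) \/ (~(t /\ s) \/ ((u -> r) \/ (q -> u))))
  42. ((~r -> (~t -> p)) -> (((p -> q) -> (u /\ u)) -> ((p /\ u) \/ (r /\ p))))
  43. ((~(~t -> ~u) \/ (~(u -> q) -> t)) /\ (~~(r -> u) \/ (~(t /\ s) \/ ((u -> r) \/ (q -> u)))))
  44. ~((~(~t -> ~u) \/ (~(u -> q) -> t)) /\ (~~(r -> u) \/ (~(t /\ s) \/ ((u -> r) \/ (q -> u)))))
  45. (((t -> ((p \/ q) -> ~t)) /\ ~((s -> u) \/ r)) -> ((~r -> (~t -> p)) -> (((p -> q) -> (u /\ u)) -> ((p /\ u) \/ (r /\ p)))))
  46. ((((t -> ((p \/ q) -> ~t)) /\ ~((s -> u) \/ r)) -> ((~r -> (~t -> p)) -> (((p -> q) -> (u /\ u)) -> ((p /\ u) \/ (r /\ p))))) -> q)
  47. (((((t -> ((p \/ q) -> ~t)) /\ ~((s -> u) \/ r)) -> ((~r -> (~t -> p)) -> (((p -> q) -> (u /\ u)) -> ((p /\ u) \/ (r /\ p))))) -> q) /\ ~((~(~t -> ~u) \/ (~(u -> q) -> t)) /\ (~~(r -> u) \/ (~(t /\ s) \/ ((u -> r) \/ (q -> u))))))
Total distinct subformulas = 47

47


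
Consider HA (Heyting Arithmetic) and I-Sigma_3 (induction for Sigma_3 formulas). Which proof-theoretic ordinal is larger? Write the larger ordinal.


Proof-theoretic ordinal of HA (Heyting Arithmetic): epsilon_0
Proof-theoretic ordinal of I-Sigma_3 (induction for Sigma_3 formulas): omega^(omega^(omega^omega))
Comparing: omega^(omega^(omega^omega)) < epsilon_0.
The larger ordinal is epsilon_0 (from HA (Heyting Arithmetic)).

epsilon_0


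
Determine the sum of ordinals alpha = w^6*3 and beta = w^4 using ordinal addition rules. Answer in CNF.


Ordinal addition w^6*3 + w^4:
Leading exponent of alpha (6) > leading exponent of beta (4).
Since alpha's term has higher exponent than beta's leading term,
the sum is simply alpha followed by beta.
Result = w^6*3 + w^4

w^6*3 + w^4


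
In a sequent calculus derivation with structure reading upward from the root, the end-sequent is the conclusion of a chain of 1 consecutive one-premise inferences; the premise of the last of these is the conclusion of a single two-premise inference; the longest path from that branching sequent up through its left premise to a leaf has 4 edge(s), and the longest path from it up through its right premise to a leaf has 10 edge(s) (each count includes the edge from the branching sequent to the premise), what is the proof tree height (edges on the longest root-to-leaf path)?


Longest path through the left premise: 4 edges (measured from the branching sequent)
Longest path through the right premise: 10 edges
Height of the subtree rooted at the branching sequent: max(4, 10) = 10
The branching sequent sits 1 edges above the root (the chain of one-premise inferences), so height = 10 + 1 = 11

11


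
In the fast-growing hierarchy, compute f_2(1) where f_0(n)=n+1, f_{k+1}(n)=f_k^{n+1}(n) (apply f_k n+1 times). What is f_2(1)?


f_2(1) = f_1^2(1)
f_1(m) = 2m + 1.
Iterating: f_1^k(n) = 2^k*(n+1) - 1.
f_2(1) = 2^2*(1+1) - 1 = 4*2 - 1 = 7

7


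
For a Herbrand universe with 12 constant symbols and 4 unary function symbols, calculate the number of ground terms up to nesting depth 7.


Herbrand terms by depth:
Depth 0: 12 constants
Depth 1: 48 new terms (running total: 60)
Depth 2: 192 new terms (running total: 252)
Depth 3: 768 new terms (running total: 1020)
Depth 4: 3072 new terms (running total: 4092)
Depth 5: 12288 new terms (running total: 16380)
Depth 6: 49152 new terms (running total: 65532)
Depth 7: 196608 new terms (running total: 262140)
Total distinct ground terms = 262140

262140


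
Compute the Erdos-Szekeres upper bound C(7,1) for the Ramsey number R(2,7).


R(2,7) <= C(2+7-2, 2-1) = C(7, 1)
C(7, 1) = 7! / (1! * 6!)
= 7

7


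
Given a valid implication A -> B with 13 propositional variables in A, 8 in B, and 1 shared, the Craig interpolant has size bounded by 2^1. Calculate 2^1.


Shared atoms = 1
Craig interpolant size bound = 2^1
= 2

2


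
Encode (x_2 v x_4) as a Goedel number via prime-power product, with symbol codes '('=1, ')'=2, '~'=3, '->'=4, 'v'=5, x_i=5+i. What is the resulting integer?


Formula: (x_2 v x_4)
Symbol codes: [1, 7, 5, 9, 2]
Primes: [2, 3, 5, 7, 11]
p_1^1 = 2^1 = 2
p_2^7 = 3^7 = 2187
p_3^5 = 5^5 = 3125
p_4^9 = 7^9 = 40353607
p_5^2 = 11^2 = 121
Product = 66741587247431250

66741587247431250


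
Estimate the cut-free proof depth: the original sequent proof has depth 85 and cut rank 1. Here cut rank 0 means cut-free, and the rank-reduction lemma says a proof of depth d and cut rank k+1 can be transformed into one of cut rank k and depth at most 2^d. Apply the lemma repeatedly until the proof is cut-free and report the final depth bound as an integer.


Each rank reduction sends depth d to at most 2^d; cut rank r needs r reductions.
2_0(85) = 85
2_1(85) = 2^85 = 38685626227668133590597632
Cut-free depth bound = 38685626227668133590597632

38685626227668133590597632


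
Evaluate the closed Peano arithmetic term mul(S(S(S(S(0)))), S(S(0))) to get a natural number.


mul(S^4(0), S^2(0)):
S^4(0) = 4
S^2(0) = 2
4 * 2 = 8

8


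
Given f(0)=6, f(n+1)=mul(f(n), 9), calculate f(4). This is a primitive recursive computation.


f(0) = 6
f(1) = mul(f(0), 9) = mul(6, 9) = 54
f(2) = mul(f(1), 9) = mul(54, 9) = 486
f(3) = mul(f(2), 9) = mul(486, 9) = 4374
f(4) = mul(f(3), 9) = mul(4374, 9) = 39366


39366


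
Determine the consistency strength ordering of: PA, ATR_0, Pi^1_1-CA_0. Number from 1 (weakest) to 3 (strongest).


Ordering by consistency strength:
1. PA
2. ATR_0
3. Pi^1_1-CA_0


PA=1, ATR_0=2, Pi^1_1-CA_0=3


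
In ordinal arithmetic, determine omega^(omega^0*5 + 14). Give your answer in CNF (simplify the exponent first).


omega^(omega^0*5 + 14):
omega^0 = 1, so the exponent is 5 + 14 = 19 (finite ordinal addition).
Result = omega^19, already a single CNF term.

omega^19


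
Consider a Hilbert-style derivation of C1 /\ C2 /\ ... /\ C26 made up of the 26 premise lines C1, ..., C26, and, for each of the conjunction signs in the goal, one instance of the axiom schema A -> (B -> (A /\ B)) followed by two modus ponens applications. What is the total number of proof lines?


Conjoining 26 premises:
- 26 premise lines
- the goal has 25 conjunction signs; each costs 1 axiom instance + 2 MP = 3 lines: 3 * 25 = 75
Total = 26 + 75 = 101 lines.

101


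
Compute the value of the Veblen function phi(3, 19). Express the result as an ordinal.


phi(3, 19):
phi(3, beta) = eta_beta (the beta-th eta number, fixed point of zeta).
phi(3, 19) = eta_19

eta_19


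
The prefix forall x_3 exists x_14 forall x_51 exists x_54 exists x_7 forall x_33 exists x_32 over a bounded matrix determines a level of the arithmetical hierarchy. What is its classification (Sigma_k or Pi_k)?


Leading quantifier is forall, so the class is Pi.
Number of quantifier blocks = alternations + 1 = 5 + 1 = 6.
Classification: Pi_6

Pi_6


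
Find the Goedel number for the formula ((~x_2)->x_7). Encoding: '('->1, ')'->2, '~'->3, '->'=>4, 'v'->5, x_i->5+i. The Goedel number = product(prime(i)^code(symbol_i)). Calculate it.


Formula: ((~x_2)->x_7)
Symbol codes: [1, 1, 3, 7, 2, 4, 12, 2]
Primes: [2, 3, 5, 7, 11, 13, 17, 19]
p_1^1 = 2^1 = 2
p_2^1 = 3^1 = 3
p_3^3 = 5^3 = 125
p_4^7 = 7^7 = 823543
p_5^2 = 11^2 = 121
p_6^4 = 13^4 = 28561
p_7^12 = 17^12 = 582622237229761
p_8^2 = 19^2 = 361
Product = 448952693519396635832684528357250

448952693519396635832684528357250


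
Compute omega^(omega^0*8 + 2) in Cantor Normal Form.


omega^(omega^0*8 + 2):
omega^0 = 1, so the exponent is 8 + 2 = 10 (finite ordinal addition).
Result = omega^10, already a single CNF term.

omega^10


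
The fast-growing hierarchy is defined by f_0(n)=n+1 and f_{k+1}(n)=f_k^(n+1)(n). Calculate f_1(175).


f_1(175) = f_0^176(175)
f_0 adds 1 each time, applied 176 times.
f_1(175) = 175 + 176 = 351

351


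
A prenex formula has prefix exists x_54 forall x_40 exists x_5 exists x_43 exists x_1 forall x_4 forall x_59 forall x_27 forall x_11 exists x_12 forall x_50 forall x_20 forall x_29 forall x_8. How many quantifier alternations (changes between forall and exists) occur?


Walk the prefix and count type changes:
  position 1: exists -> forall <-- alternation
  position 2: forall -> exists <-- alternation
  position 3: exists -> exists
  position 4: exists -> exists
  position 5: exists -> forall <-- alternation
  position 6: forall -> forall
  position 7: forall -> forall
  position 8: forall -> forall
  position 9: forall -> exists <-- alternation
  position 10: exists -> forall <-- alternation
  position 11: forall -> forall
  position 12: forall -> forall
  position 13: forall -> forall
Total alternations = 5

5


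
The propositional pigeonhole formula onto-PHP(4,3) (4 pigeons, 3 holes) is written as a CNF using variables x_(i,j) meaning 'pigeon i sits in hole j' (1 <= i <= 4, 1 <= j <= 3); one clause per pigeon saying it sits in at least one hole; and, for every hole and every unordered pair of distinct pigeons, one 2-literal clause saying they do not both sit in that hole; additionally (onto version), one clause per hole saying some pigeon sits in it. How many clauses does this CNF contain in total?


onto-PHP(4,3): 4 pigeons, 3 holes, 4*3 = 12 variables.
- pigeon clauses: one per pigeon -> 4 clauses
- hole clauses: 3 holes * C(4,2) = 3 * 6 -> 18 clauses
- onto clauses: one per hole -> 3 clauses
Total clauses = 4 + 18 + 3 = 25

25


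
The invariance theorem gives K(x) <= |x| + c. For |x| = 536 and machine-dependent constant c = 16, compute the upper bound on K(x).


K(x) <= |x| + c = 536 + 16 = 552

552


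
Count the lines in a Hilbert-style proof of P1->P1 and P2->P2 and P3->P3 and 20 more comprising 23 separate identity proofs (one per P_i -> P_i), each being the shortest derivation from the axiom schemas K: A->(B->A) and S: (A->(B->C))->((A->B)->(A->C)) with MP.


The shortest proof of A->A from K and S in the Hilbert calculus has exactly 5 lines:
(1) K instance A->((A->A)->A), (2) S instance, (3) MP on 1,2, (4) K instance A->(A->A), (5) MP on 3,4.
For 23 independent identities: 23 * 5 = 115 lines total.

115


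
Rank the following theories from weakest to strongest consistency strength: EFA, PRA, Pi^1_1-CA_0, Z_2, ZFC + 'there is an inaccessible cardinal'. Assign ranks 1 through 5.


Ordering by consistency strength:
1. EFA
2. PRA
3. Pi^1_1-CA_0
4. Z_2
5. ZFC + 'there is an inaccessible cardinal'


EFA=1, PRA=2, Pi^1_1-CA_0=3, Z_2=4, ZFC + 'there is an inaccessible cardinal'=5


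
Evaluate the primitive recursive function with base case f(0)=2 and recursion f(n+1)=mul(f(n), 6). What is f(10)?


f(0) = 2
f(1) = mul(f(0), 6) = mul(2, 6) = 12
f(2) = mul(f(1), 6) = mul(12, 6) = 72
f(3) = mul(f(2), 6) = mul(72, 6) = 432
f(4) = mul(f(3), 6) = mul(432, 6) = 2592
f(5) = mul(f(4), 6) = mul(2592, 6) = 15552
f(6) = mul(f(5), 6) = mul(15552, 6) = 93312
f(7) = mul(f(6), 6) = mul(93312, 6) = 559872
f(8) = mul(f(7), 6) = mul(559872, 6) = 3359232
f(9) = mul(f(8), 6) = mul(3359232, 6) = 20155392
f(10) = mul(f(9), 6) = mul(20155392, 6) = 120932352


120932352


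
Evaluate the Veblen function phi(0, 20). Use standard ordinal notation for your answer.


phi(0, 20):
phi(0, beta) = omega^beta by definition.
phi(0, 20) = omega^20

omega^20


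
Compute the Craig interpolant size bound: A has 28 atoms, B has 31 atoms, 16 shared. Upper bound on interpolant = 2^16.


Shared atoms = 16
Craig interpolant size bound = 2^16
= 65536

65536


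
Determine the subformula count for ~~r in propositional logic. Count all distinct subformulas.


Formula: ~~r
Subformulas found:
  1. r
  2. ~r
  3. ~~r
Total distinct subformulas = 3

3


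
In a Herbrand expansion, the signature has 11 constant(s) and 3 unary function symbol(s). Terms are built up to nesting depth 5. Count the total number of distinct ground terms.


Herbrand terms by depth:
Depth 0: 11 constants
Depth 1: 33 new terms (running total: 44)
Depth 2: 99 new terms (running total: 143)
Depth 3: 297 new terms (running total: 440)
Depth 4: 891 new terms (running total: 1331)
Depth 5: 2673 new terms (running total: 4004)
Total distinct ground terms = 4004

4004


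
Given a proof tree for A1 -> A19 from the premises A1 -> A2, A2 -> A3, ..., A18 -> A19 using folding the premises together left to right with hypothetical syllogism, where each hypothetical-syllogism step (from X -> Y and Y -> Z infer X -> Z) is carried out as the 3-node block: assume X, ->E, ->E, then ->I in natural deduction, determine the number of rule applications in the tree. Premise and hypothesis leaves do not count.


There are 18 premises in the chain. The first HS step combines premises 1 and 2; each further premise needs one more HS step.
So 18 premises require 18 - 1 = 17 hypothetical-syllogism steps.
Each HS step uses 3 inference nodes (->E, ->E, ->I).
17 * 3 = 51 total inference nodes.

51


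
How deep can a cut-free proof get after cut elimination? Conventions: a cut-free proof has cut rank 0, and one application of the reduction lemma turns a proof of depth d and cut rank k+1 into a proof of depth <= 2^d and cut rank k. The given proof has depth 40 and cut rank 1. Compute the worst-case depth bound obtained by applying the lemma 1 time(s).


Each rank reduction sends depth d to at most 2^d; cut rank r needs r reductions.
2_0(40) = 40
2_1(40) = 2^40 = 1099511627776
Cut-free depth bound = 1099511627776

1099511627776


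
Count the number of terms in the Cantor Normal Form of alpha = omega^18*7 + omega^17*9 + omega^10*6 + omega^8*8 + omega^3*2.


CNF: omega^18*7 + omega^17*9 + omega^10*6 + omega^8*8 + omega^3*2
Count the summands separated by '+':
  term 1: omega^18*7
  term 2: omega^17*9
  term 3: omega^10*6
  term 4: omega^8*8
  term 5: omega^3*2
Total terms = 5

5


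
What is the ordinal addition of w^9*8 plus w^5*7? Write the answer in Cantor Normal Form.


Ordinal addition w^9*8 + w^5*7:
Leading exponent of alpha (9) > leading exponent of beta (5).
Since alpha's term has higher exponent than beta's leading term,
the sum is simply alpha followed by beta.
Result = w^9*8 + w^5*7

w^9*8 + w^5*7


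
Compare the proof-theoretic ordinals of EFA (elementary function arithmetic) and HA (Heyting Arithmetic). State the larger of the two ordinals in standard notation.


Proof-theoretic ordinal of EFA (elementary function arithmetic): omega^3
Proof-theoretic ordinal of HA (Heyting Arithmetic): epsilon_0
Comparing: omega^3 < epsilon_0.
The larger ordinal is epsilon_0 (from HA (Heyting Arithmetic)).

epsilon_0
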